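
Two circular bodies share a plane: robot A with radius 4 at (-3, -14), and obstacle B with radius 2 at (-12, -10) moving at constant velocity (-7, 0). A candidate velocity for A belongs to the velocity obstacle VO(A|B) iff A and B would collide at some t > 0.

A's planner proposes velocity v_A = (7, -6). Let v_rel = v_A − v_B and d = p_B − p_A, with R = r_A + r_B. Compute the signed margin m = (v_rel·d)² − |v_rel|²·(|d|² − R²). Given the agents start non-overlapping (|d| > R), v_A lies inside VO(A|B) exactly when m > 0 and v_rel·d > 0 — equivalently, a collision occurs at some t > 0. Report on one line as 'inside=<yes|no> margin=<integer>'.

d = (-9, 4),  |d|² = 97;  R = 4+2 = 6,  c = 97−6² = 61
v_rel = (14, -6),  |v_rel|² = 232;  v_rel·d = (14)·(-9) + (-6)·(4) = -150
232·t² + 300·t + 61 = 0  ⇒  m = (-150)² − 232·61 = 8348
m = 8348 > 0,  v_rel·d = -150 < 0  ⇒  outside

inside=no margin=8348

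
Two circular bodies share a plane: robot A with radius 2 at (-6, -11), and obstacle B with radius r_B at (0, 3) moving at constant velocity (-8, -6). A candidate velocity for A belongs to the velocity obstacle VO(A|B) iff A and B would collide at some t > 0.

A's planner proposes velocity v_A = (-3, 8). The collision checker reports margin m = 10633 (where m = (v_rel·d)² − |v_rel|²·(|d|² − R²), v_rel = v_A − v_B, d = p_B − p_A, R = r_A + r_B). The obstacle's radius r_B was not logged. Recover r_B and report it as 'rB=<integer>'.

m = 10633
d = (6, 14);  v_rel = (5, 14),  |v_rel|² = 221
v_rel×d = (5)·(14) − (14)·(6) = -14
since m = R²·221 − (-14)²:  R² = (196 + 10633) / 221 = 49
R = √49 = 7  ⇒  r_B = 7 − 2 = 5

rB=5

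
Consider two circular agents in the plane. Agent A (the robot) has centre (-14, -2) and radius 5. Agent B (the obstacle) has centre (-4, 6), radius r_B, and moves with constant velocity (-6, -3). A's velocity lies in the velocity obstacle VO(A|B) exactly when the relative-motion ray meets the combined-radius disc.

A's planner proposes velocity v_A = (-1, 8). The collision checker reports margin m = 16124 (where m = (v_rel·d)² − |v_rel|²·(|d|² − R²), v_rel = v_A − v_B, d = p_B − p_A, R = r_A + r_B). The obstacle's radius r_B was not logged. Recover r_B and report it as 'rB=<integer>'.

m = 16124
d = (10, 8);  v_rel = (5, 11),  |v_rel|² = 146
v_rel×d = (5)·(8) − (11)·(10) = -70
since m = R²·146 − (-70)²:  R² = (4900 + 16124) / 146 = 144
R = √144 = 12  ⇒  r_B = 12 − 5 = 7

rB=7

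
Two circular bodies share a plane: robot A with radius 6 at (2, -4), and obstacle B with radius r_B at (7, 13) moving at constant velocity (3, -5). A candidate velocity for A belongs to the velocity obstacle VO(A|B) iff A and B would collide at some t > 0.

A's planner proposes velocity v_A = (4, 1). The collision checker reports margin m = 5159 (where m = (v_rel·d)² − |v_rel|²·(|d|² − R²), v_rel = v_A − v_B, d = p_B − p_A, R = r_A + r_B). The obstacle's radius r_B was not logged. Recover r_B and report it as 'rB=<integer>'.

m = 5159
d = (5, 17);  v_rel = (1, 6),  |v_rel|² = 37
v_rel×d = (1)·(17) − (6)·(5) = -13
since m = R²·37 − (-13)²:  R² = (169 + 5159) / 37 = 144
R = √144 = 12  ⇒  r_B = 12 − 6 = 6

rB=6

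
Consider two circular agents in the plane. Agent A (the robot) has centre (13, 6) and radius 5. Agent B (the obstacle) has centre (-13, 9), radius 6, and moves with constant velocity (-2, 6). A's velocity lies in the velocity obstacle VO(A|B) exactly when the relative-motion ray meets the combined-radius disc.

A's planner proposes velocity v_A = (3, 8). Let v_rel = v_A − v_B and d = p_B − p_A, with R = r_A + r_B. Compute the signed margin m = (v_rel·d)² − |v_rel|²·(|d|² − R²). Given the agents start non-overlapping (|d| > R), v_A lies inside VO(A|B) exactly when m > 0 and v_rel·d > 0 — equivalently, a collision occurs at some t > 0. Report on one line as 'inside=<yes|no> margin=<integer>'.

d = (-26, 3),  |d|² = 685;  R = 5+6 = 11,  c = 685−11² = 564
v_rel = (5, 2),  |v_rel|² = 29;  v_rel·d = (5)·(-26) + (2)·(3) = -124
29·t² + 248·t + 564 = 0  ⇒  m = (-124)² − 29·564 = -980
m = -980 < 0,  v_rel·d = -124 < 0  ⇒  outside

inside=no margin=-980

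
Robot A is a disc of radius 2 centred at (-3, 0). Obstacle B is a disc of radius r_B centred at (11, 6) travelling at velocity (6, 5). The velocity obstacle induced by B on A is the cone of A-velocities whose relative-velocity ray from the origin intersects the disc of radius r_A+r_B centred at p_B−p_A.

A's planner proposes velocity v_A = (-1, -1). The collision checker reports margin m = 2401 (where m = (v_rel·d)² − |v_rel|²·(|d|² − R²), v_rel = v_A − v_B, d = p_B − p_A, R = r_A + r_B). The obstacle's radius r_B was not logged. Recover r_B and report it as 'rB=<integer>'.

m = 2401
d = (14, 6);  v_rel = (-7, -6),  |v_rel|² = 85
v_rel×d = (-7)·(6) − (-6)·(14) = 42
since m = R²·85 − 42²:  R² = (1764 + 2401) / 85 = 49
R = √49 = 7  ⇒  r_B = 7 − 2 = 5

rB=5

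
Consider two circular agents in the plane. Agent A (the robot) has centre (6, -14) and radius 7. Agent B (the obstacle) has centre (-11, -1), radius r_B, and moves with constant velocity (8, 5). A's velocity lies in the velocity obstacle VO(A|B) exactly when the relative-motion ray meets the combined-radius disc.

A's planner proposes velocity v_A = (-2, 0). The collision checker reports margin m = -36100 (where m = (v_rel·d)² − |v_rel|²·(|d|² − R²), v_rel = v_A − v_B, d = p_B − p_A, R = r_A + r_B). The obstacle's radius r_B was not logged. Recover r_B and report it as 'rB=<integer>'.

m = -36100
d = (-17, 13);  v_rel = (-10, -5),  |v_rel|² = 125
v_rel×d = (-10)·(13) − (-5)·(-17) = -215
since m = R²·125 − (-215)²:  R² = (46225 + -36100) / 125 = 81
R = √81 = 9  ⇒  r_B = 9 − 7 = 2

rB=2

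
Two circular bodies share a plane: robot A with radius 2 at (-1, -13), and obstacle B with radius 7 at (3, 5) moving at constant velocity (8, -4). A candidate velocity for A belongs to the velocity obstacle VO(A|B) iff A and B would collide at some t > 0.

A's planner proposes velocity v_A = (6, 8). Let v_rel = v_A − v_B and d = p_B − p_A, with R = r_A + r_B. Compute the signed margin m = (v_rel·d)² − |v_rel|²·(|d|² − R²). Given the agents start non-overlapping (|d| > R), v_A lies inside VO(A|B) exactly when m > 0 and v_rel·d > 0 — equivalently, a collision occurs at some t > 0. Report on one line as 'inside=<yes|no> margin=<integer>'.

d = (4, 18),  |d|² = 340;  R = 2+7 = 9,  c = 340−9² = 259
v_rel = (-2, 12),  |v_rel|² = 148;  v_rel·d = (-2)·(4) + (12)·(18) = 208
148·t² − 416·t + 259 = 0  ⇒  m = 208² − 148·259 = 4932
m = 4932 > 0,  v_rel·d = 208 > 0  ⇒  inside

inside=yes margin=4932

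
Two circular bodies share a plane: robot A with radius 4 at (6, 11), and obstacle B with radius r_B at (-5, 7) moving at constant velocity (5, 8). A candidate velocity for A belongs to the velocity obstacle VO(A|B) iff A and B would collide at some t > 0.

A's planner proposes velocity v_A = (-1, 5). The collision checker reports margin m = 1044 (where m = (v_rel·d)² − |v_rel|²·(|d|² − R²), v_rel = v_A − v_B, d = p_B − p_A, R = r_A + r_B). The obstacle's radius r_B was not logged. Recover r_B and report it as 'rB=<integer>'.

m = 1044
d = (-11, -4);  v_rel = (-6, -3),  |v_rel|² = 45
v_rel×d = (-6)·(-4) − (-3)·(-11) = -9
since m = R²·45 − (-9)²:  R² = (81 + 1044) / 45 = 25
R = √25 = 5  ⇒  r_B = 5 − 4 = 1

rB=1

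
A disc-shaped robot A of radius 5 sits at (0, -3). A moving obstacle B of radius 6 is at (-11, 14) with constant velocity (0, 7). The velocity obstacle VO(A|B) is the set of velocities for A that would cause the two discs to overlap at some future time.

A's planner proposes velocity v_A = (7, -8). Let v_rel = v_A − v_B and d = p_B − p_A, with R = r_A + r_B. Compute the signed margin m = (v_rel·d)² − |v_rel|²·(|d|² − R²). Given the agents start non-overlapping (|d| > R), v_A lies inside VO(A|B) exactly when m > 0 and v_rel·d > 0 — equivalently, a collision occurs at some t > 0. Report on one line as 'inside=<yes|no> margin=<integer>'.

d = (-11, 17),  |d|² = 410;  R = 5+6 = 11,  c = 410−11² = 289
v_rel = (7, -15),  |v_rel|² = 274;  v_rel·d = (7)·(-11) + (-15)·(17) = -332
274·t² + 664·t + 289 = 0  ⇒  m = (-332)² − 274·289 = 31038
m = 31038 > 0,  v_rel·d = -332 < 0  ⇒  outside

inside=no margin=31038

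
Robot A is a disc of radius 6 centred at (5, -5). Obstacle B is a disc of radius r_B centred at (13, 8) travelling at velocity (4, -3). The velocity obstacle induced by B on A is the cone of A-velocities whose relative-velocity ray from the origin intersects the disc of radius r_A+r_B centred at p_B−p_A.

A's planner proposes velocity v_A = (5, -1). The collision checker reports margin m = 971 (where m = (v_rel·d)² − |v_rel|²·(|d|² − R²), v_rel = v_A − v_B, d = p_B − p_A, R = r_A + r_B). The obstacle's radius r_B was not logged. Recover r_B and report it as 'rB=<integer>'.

m = 971
d = (8, 13);  v_rel = (1, 2),  |v_rel|² = 5
v_rel×d = (1)·(13) − (2)·(8) = -3
since m = R²·5 − (-3)²:  R² = (9 + 971) / 5 = 196
R = √196 = 14  ⇒  r_B = 14 − 6 = 8

rB=8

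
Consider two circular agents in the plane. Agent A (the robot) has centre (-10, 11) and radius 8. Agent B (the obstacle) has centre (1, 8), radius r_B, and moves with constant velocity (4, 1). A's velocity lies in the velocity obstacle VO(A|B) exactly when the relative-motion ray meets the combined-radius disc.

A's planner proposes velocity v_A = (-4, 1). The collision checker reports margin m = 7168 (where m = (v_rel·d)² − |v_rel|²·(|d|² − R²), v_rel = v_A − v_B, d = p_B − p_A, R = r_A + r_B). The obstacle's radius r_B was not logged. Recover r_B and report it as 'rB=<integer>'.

m = 7168
d = (11, -3);  v_rel = (-8, 0),  |v_rel|² = 64
v_rel×d = (-8)·(-3) − (0)·(11) = 24
since m = R²·64 − 24²:  R² = (576 + 7168) / 64 = 121
R = √121 = 11  ⇒  r_B = 11 − 8 = 3

rB=3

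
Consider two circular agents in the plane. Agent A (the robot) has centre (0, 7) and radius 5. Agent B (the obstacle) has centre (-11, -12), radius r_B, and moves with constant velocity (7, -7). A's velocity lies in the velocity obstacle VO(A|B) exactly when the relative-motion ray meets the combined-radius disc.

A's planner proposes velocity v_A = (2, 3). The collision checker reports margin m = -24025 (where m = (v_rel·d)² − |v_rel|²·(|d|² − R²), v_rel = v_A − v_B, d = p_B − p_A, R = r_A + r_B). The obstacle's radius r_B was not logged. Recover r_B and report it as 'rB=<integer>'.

m = -24025
d = (-11, -19);  v_rel = (-5, 10),  |v_rel|² = 125
v_rel×d = (-5)·(-19) − (10)·(-11) = 205
since m = R²·125 − 205²:  R² = (42025 + -24025) / 125 = 144
R = √144 = 12  ⇒  r_B = 12 − 5 = 7

rB=7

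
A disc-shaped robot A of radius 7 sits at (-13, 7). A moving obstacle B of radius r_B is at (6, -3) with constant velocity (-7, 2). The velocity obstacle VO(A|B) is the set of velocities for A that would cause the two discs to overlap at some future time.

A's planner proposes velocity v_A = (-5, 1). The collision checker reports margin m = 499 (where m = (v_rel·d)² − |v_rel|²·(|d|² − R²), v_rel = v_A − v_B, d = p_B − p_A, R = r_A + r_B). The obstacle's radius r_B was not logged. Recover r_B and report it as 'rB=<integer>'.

m = 499
d = (19, -10);  v_rel = (2, -1),  |v_rel|² = 5
v_rel×d = (2)·(-10) − (-1)·(19) = -1
since m = R²·5 − (-1)²:  R² = (1 + 499) / 5 = 100
R = √100 = 10  ⇒  r_B = 10 − 7 = 3

rB=3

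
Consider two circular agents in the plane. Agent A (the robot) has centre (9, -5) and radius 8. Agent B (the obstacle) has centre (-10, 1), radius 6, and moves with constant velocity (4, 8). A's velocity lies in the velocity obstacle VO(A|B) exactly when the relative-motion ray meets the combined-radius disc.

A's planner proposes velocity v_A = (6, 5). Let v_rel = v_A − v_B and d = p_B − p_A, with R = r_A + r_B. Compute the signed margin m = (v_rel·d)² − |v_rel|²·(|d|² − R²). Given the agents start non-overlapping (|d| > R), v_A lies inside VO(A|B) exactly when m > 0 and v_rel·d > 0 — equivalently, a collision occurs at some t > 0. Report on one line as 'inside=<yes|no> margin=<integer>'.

d = (-19, 6),  |d|² = 397;  R = 8+6 = 14,  c = 397−14² = 201
v_rel = (2, -3),  |v_rel|² = 13;  v_rel·d = (2)·(-19) + (-3)·(6) = -56
13·t² + 112·t + 201 = 0  ⇒  m = (-56)² − 13·201 = 523
m = 523 > 0,  v_rel·d = -56 < 0  ⇒  outside

inside=no margin=523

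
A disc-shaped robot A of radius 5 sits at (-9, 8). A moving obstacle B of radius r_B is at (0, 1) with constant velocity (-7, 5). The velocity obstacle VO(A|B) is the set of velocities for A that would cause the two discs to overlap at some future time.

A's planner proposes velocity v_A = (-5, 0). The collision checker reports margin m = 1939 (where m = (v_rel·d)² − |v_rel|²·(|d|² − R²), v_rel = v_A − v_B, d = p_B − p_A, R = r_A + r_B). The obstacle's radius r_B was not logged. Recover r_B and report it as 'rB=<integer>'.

m = 1939
d = (9, -7);  v_rel = (2, -5),  |v_rel|² = 29
v_rel×d = (2)·(-7) − (-5)·(9) = 31
since m = R²·29 − 31²:  R² = (961 + 1939) / 29 = 100
R = √100 = 10  ⇒  r_B = 10 − 5 = 5

rB=5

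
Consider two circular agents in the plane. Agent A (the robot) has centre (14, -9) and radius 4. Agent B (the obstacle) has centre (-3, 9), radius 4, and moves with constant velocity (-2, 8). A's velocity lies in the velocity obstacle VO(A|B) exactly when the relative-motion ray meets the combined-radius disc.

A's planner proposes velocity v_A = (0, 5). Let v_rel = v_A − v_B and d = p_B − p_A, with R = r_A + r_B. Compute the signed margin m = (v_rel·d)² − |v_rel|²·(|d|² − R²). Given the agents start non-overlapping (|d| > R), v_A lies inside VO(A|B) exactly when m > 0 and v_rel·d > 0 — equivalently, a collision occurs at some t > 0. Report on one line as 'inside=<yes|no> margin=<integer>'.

d = (-17, 18),  |d|² = 613;  R = 4+4 = 8,  c = 613−8² = 549
v_rel = (2, -3),  |v_rel|² = 13;  v_rel·d = (2)·(-17) + (-3)·(18) = -88
13·t² + 176·t + 549 = 0  ⇒  m = (-88)² − 13·549 = 607
m = 607 > 0,  v_rel·d = -88 < 0  ⇒  outside

inside=no margin=607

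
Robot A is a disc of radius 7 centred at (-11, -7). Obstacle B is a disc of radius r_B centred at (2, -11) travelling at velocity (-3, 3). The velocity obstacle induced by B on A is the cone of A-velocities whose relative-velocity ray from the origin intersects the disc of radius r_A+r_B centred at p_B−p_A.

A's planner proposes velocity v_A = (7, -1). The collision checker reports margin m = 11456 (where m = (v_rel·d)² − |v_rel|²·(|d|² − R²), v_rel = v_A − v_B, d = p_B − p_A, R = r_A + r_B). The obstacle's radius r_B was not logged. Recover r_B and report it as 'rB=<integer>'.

m = 11456
d = (13, -4);  v_rel = (10, -4),  |v_rel|² = 116
v_rel×d = (10)·(-4) − (-4)·(13) = 12
since m = R²·116 − 12²:  R² = (144 + 11456) / 116 = 100
R = √100 = 10  ⇒  r_B = 10 − 7 = 3

rB=3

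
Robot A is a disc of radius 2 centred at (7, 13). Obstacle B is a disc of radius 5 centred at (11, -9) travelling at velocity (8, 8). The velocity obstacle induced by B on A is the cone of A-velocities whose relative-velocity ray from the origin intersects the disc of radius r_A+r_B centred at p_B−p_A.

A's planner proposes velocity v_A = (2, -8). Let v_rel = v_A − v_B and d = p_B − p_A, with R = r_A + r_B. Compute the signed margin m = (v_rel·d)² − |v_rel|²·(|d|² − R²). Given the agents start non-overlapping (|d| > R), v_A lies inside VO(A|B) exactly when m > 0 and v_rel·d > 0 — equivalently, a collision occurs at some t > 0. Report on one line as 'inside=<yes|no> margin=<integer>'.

d = (4, -22),  |d|² = 500;  R = 2+5 = 7,  c = 500−7² = 451
v_rel = (-6, -16),  |v_rel|² = 292;  v_rel·d = (-6)·(4) + (-16)·(-22) = 328
292·t² − 656·t + 451 = 0  ⇒  m = 328² − 292·451 = -24108
m = -24108 < 0,  v_rel·d = 328 > 0  ⇒  outside

inside=no margin=-24108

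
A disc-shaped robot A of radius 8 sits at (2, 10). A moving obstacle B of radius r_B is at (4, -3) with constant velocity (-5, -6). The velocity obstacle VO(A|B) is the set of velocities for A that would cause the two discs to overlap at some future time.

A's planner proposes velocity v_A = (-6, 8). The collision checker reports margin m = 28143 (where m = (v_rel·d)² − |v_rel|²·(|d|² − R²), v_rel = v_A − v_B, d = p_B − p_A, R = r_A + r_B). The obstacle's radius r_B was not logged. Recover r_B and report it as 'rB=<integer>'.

m = 28143
d = (2, -13);  v_rel = (-1, 14),  |v_rel|² = 197
v_rel×d = (-1)·(-13) − (14)·(2) = -15
since m = R²·197 − (-15)²:  R² = (225 + 28143) / 197 = 144
R = √144 = 12  ⇒  r_B = 12 − 8 = 4

rB=4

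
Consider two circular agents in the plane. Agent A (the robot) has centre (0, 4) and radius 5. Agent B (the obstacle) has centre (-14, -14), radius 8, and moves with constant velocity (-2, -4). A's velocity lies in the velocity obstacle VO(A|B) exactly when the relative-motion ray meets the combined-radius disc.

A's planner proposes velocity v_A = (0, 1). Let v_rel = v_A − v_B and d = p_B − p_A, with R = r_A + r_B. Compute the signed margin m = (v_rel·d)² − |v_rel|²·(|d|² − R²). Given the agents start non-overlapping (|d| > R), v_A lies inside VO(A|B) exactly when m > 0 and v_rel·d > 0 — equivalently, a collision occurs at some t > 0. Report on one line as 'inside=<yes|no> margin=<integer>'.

d = (-14, -18),  |d|² = 520;  R = 5+8 = 13,  c = 520−13² = 351
v_rel = (2, 5),  |v_rel|² = 29;  v_rel·d = (2)·(-14) + (5)·(-18) = -118
29·t² + 236·t + 351 = 0  ⇒  m = (-118)² − 29·351 = 3745
m = 3745 > 0,  v_rel·d = -118 < 0  ⇒  outside

inside=no margin=3745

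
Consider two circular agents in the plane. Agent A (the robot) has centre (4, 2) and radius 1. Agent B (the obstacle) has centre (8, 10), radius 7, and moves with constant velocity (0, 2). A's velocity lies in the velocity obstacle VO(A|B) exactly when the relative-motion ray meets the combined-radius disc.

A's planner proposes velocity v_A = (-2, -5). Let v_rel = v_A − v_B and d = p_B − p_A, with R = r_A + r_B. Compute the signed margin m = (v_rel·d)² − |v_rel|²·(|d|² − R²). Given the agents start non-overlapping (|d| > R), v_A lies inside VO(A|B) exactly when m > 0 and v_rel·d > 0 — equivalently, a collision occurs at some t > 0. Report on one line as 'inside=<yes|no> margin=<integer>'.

d = (4, 8),  |d|² = 80;  R = 1+7 = 8,  c = 80−8² = 16
v_rel = (-2, -7),  |v_rel|² = 53;  v_rel·d = (-2)·(4) + (-7)·(8) = -64
53·t² + 128·t + 16 = 0  ⇒  m = (-64)² − 53·16 = 3248
m = 3248 > 0,  v_rel·d = -64 < 0  ⇒  outside

inside=no margin=3248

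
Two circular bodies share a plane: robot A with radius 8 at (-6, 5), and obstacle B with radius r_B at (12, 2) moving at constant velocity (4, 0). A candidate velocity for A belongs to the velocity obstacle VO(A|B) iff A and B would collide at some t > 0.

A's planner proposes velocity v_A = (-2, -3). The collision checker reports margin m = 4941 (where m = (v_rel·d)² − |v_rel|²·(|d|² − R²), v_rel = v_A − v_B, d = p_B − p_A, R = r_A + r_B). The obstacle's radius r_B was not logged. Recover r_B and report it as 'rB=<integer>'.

m = 4941
d = (18, -3);  v_rel = (-6, -3),  |v_rel|² = 45
v_rel×d = (-6)·(-3) − (-3)·(18) = 72
since m = R²·45 − 72²:  R² = (5184 + 4941) / 45 = 225
R = √225 = 15  ⇒  r_B = 15 − 8 = 7

rB=7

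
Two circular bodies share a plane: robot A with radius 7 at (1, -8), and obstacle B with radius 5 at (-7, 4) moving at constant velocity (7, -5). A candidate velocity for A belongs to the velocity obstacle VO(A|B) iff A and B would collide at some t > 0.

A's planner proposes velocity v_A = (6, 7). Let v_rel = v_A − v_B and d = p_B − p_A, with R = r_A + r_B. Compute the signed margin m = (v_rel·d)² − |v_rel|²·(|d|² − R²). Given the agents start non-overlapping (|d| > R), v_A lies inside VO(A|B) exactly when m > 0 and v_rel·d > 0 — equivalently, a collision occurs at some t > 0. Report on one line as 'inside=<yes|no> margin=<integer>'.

d = (-8, 12),  |d|² = 208;  R = 7+5 = 12,  c = 208−12² = 64
v_rel = (-1, 12),  |v_rel|² = 145;  v_rel·d = (-1)·(-8) + (12)·(12) = 152
145·t² − 304·t + 64 = 0  ⇒  m = 152² − 145·64 = 13824
m = 13824 > 0,  v_rel·d = 152 > 0  ⇒  inside

inside=yes margin=13824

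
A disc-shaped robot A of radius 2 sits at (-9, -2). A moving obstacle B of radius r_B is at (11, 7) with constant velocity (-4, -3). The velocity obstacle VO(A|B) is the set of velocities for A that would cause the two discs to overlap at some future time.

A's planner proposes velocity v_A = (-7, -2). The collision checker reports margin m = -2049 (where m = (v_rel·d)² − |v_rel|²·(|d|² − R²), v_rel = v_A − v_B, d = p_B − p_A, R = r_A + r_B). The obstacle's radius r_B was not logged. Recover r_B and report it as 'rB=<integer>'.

m = -2049
d = (20, 9);  v_rel = (-3, 1),  |v_rel|² = 10
v_rel×d = (-3)·(9) − (1)·(20) = -47
since m = R²·10 − (-47)²:  R² = (2209 + -2049) / 10 = 16
R = √16 = 4  ⇒  r_B = 4 − 2 = 2

rB=2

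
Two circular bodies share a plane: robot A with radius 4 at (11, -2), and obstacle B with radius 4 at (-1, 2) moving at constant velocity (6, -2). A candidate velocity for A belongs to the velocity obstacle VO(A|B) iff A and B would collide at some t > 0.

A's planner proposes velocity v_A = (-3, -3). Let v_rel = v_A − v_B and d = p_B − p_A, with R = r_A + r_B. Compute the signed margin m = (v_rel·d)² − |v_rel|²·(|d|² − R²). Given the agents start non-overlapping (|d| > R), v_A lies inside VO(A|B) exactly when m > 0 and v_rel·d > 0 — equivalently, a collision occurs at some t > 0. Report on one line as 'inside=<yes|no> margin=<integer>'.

d = (-12, 4),  |d|² = 160;  R = 4+4 = 8,  c = 160−8² = 96
v_rel = (-9, -1),  |v_rel|² = 82;  v_rel·d = (-9)·(-12) + (-1)·(4) = 104
82·t² − 208·t + 96 = 0  ⇒  m = 104² − 82·96 = 2944
m = 2944 > 0,  v_rel·d = 104 > 0  ⇒  inside

inside=yes margin=2944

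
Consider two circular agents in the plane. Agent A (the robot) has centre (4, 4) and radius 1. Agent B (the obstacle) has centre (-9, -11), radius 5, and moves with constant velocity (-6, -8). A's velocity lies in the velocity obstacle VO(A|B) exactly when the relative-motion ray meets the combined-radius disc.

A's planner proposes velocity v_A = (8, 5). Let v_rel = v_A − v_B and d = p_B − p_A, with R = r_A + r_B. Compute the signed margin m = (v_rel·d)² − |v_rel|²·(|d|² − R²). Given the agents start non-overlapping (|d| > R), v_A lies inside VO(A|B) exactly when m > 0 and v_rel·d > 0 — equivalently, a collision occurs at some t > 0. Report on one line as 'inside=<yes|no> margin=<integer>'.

d = (-13, -15),  |d|² = 394;  R = 1+5 = 6,  c = 394−6² = 358
v_rel = (14, 13),  |v_rel|² = 365;  v_rel·d = (14)·(-13) + (13)·(-15) = -377
365·t² + 754·t + 358 = 0  ⇒  m = (-377)² − 365·358 = 11459
m = 11459 > 0,  v_rel·d = -377 < 0  ⇒  outside

inside=no margin=11459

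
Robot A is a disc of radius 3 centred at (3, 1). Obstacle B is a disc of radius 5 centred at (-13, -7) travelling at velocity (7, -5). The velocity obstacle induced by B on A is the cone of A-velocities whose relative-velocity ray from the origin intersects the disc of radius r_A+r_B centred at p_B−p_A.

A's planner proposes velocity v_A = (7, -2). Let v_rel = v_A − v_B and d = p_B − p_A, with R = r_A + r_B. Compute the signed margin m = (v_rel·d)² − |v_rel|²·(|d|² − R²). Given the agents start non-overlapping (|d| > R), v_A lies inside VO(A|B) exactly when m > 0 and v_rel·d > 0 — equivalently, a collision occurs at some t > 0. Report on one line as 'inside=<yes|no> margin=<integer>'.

d = (-16, -8),  |d|² = 320;  R = 3+5 = 8,  c = 320−8² = 256
v_rel = (0, 3),  |v_rel|² = 9;  v_rel·d = (0)·(-16) + (3)·(-8) = -24
9·t² + 48·t + 256 = 0  ⇒  m = (-24)² − 9·256 = -1728
m = -1728 < 0,  v_rel·d = -24 < 0  ⇒  outside

inside=no margin=-1728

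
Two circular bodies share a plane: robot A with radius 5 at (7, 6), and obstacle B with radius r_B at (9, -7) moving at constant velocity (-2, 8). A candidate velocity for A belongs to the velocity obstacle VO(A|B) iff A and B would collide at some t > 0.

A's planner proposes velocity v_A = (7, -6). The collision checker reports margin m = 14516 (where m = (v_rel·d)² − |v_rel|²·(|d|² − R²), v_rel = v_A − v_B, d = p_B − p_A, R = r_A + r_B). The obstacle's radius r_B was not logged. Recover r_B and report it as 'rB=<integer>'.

m = 14516
d = (2, -13);  v_rel = (9, -14),  |v_rel|² = 277
v_rel×d = (9)·(-13) − (-14)·(2) = -89
since m = R²·277 − (-89)²:  R² = (7921 + 14516) / 277 = 81
R = √81 = 9  ⇒  r_B = 9 − 5 = 4

rB=4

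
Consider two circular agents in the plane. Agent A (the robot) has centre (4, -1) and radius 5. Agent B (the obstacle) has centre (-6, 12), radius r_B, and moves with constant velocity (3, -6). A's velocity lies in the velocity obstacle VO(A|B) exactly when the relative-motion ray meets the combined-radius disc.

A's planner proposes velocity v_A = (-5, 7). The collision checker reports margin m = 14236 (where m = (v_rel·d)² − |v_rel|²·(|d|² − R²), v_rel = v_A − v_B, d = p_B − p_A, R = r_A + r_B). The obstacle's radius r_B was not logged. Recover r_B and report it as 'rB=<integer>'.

m = 14236
d = (-10, 13);  v_rel = (-8, 13),  |v_rel|² = 233
v_rel×d = (-8)·(13) − (13)·(-10) = 26
since m = R²·233 − 26²:  R² = (676 + 14236) / 233 = 64
R = √64 = 8  ⇒  r_B = 8 − 5 = 3

rB=3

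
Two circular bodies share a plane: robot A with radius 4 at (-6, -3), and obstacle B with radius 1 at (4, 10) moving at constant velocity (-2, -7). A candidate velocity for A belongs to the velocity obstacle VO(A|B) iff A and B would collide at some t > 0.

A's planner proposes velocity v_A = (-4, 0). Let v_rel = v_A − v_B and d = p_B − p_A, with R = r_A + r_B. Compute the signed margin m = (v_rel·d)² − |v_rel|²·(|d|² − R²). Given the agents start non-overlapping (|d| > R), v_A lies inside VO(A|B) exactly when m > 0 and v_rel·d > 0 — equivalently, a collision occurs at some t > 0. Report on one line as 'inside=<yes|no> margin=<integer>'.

d = (10, 13),  |d|² = 269;  R = 4+1 = 5,  c = 269−5² = 244
v_rel = (-2, 7),  |v_rel|² = 53;  v_rel·d = (-2)·(10) + (7)·(13) = 71
53·t² − 142·t + 244 = 0  ⇒  m = 71² − 53·244 = -7891
m = -7891 < 0,  v_rel·d = 71 > 0  ⇒  outside

inside=no margin=-7891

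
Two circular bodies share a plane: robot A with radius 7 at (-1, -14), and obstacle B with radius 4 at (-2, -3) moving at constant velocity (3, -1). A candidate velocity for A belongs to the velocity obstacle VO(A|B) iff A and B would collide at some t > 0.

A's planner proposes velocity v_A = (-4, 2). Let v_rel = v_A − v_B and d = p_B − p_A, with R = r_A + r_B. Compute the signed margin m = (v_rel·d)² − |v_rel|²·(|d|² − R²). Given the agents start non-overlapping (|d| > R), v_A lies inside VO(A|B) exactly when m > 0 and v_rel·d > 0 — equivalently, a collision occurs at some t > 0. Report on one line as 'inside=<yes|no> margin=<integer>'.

d = (-1, 11),  |d|² = 122;  R = 7+4 = 11,  c = 122−11² = 1
v_rel = (-7, 3),  |v_rel|² = 58;  v_rel·d = (-7)·(-1) + (3)·(11) = 40
58·t² − 80·t + 1 = 0  ⇒  m = 40² − 58·1 = 1542
m = 1542 > 0,  v_rel·d = 40 > 0  ⇒  inside

inside=yes margin=1542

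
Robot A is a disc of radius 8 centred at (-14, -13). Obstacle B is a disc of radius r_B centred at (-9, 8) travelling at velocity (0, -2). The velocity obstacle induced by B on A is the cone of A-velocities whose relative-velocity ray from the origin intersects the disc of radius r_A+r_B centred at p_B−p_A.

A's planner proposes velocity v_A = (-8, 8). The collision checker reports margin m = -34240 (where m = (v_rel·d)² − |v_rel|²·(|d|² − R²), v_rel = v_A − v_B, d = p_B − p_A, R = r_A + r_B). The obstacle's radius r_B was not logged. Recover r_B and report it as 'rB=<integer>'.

m = -34240
d = (5, 21);  v_rel = (-8, 10),  |v_rel|² = 164
v_rel×d = (-8)·(21) − (10)·(5) = -218
since m = R²·164 − (-218)²:  R² = (47524 + -34240) / 164 = 81
R = √81 = 9  ⇒  r_B = 9 − 8 = 1

rB=1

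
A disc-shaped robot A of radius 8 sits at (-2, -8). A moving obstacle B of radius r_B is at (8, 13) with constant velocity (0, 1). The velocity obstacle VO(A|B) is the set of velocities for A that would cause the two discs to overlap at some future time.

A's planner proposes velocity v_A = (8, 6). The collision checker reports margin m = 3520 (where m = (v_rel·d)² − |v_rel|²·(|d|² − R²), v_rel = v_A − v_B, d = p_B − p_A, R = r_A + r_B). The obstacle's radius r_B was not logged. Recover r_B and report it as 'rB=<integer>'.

m = 3520
d = (10, 21);  v_rel = (8, 5),  |v_rel|² = 89
v_rel×d = (8)·(21) − (5)·(10) = 118
since m = R²·89 − 118²:  R² = (13924 + 3520) / 89 = 196
R = √196 = 14  ⇒  r_B = 14 − 8 = 6

rB=6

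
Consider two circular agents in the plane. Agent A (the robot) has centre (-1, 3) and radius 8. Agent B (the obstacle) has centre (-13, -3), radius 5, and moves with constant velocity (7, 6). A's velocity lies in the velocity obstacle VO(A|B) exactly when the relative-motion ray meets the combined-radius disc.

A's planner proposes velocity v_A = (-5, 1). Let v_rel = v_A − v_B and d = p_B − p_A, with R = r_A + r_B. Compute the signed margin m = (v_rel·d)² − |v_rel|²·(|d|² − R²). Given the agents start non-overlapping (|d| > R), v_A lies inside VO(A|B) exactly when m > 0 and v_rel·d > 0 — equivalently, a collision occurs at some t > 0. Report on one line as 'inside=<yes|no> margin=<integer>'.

d = (-12, -6),  |d|² = 180;  R = 8+5 = 13,  c = 180−13² = 11
v_rel = (-12, -5),  |v_rel|² = 169;  v_rel·d = (-12)·(-12) + (-5)·(-6) = 174
169·t² − 348·t + 11 = 0  ⇒  m = 174² − 169·11 = 28417
m = 28417 > 0,  v_rel·d = 174 > 0  ⇒  inside

inside=yes margin=28417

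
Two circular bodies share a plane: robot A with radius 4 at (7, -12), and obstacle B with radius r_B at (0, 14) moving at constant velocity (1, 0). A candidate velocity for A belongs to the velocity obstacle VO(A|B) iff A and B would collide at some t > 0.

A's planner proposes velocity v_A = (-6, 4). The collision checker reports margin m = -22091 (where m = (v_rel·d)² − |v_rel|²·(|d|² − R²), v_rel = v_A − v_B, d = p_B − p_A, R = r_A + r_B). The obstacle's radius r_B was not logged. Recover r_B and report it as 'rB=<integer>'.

m = -22091
d = (-7, 26);  v_rel = (-7, 4),  |v_rel|² = 65
v_rel×d = (-7)·(26) − (4)·(-7) = -154
since m = R²·65 − (-154)²:  R² = (23716 + -22091) / 65 = 25
R = √25 = 5  ⇒  r_B = 5 − 4 = 1

rB=1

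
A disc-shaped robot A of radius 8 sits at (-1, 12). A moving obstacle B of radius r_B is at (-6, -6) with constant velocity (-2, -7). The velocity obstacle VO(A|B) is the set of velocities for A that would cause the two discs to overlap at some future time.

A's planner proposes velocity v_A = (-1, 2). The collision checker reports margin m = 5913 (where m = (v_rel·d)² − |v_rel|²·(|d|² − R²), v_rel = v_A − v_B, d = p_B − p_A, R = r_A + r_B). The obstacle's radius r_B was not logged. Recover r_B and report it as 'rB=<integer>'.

m = 5913
d = (-5, -18);  v_rel = (1, 9),  |v_rel|² = 82
v_rel×d = (1)·(-18) − (9)·(-5) = 27
since m = R²·82 − 27²:  R² = (729 + 5913) / 82 = 81
R = √81 = 9  ⇒  r_B = 9 − 8 = 1

rB=1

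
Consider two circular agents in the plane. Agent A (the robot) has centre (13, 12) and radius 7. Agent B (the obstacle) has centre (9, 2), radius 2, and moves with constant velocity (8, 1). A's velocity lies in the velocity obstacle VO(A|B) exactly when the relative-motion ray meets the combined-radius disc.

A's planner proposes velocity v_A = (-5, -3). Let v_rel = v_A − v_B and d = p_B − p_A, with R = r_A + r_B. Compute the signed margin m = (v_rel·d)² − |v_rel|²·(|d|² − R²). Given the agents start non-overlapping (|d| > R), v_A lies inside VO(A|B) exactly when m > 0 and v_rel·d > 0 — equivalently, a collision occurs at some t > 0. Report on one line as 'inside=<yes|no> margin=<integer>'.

d = (-4, -10),  |d|² = 116;  R = 7+2 = 9,  c = 116−9² = 35
v_rel = (-13, -4),  |v_rel|² = 185;  v_rel·d = (-13)·(-4) + (-4)·(-10) = 92
185·t² − 184·t + 35 = 0  ⇒  m = 92² − 185·35 = 1989
m = 1989 > 0,  v_rel·d = 92 > 0  ⇒  inside

inside=yes margin=1989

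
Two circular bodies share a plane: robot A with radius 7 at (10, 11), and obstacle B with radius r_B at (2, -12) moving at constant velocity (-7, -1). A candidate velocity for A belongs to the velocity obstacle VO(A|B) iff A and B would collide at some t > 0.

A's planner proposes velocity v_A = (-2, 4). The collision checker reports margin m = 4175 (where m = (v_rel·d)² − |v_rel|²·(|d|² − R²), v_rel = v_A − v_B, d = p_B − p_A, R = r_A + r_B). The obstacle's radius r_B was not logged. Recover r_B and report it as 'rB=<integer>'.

m = 4175
d = (-8, -23);  v_rel = (5, 5),  |v_rel|² = 50
v_rel×d = (5)·(-23) − (5)·(-8) = -75
since m = R²·50 − (-75)²:  R² = (5625 + 4175) / 50 = 196
R = √196 = 14  ⇒  r_B = 14 − 7 = 7

rB=7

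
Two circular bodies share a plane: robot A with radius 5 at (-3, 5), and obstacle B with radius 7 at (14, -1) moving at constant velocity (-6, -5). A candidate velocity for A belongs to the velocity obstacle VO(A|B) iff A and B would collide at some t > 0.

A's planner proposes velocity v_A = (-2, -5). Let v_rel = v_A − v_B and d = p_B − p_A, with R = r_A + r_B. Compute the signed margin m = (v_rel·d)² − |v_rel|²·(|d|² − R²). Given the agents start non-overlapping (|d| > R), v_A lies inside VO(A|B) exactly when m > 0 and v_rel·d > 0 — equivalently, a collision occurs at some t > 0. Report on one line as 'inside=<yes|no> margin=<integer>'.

d = (17, -6),  |d|² = 325;  R = 5+7 = 12,  c = 325−12² = 181
v_rel = (4, 0),  |v_rel|² = 16;  v_rel·d = (4)·(17) + (0)·(-6) = 68
16·t² − 136·t + 181 = 0  ⇒  m = 68² − 16·181 = 1728
m = 1728 > 0,  v_rel·d = 68 > 0  ⇒  inside

inside=yes margin=1728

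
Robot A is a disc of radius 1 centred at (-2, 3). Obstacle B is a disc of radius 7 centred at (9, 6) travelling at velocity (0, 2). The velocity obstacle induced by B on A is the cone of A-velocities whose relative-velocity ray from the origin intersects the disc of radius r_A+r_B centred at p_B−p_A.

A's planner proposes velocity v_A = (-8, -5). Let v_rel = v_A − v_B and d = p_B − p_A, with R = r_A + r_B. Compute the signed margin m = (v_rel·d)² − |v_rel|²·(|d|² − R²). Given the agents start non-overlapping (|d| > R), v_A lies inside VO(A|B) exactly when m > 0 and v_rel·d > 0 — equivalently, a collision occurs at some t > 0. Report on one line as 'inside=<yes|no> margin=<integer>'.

d = (11, 3),  |d|² = 130;  R = 1+7 = 8,  c = 130−8² = 66
v_rel = (-8, -7),  |v_rel|² = 113;  v_rel·d = (-8)·(11) + (-7)·(3) = -109
113·t² + 218·t + 66 = 0  ⇒  m = (-109)² − 113·66 = 4423
m = 4423 > 0,  v_rel·d = -109 < 0  ⇒  outside

inside=no margin=4423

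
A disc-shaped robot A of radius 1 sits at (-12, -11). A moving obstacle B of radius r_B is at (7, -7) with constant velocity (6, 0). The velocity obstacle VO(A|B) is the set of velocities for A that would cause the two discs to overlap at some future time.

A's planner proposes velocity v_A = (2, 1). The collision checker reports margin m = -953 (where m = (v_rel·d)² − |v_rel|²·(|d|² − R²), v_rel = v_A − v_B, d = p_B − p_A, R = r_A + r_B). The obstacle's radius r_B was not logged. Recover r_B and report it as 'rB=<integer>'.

m = -953
d = (19, 4);  v_rel = (-4, 1),  |v_rel|² = 17
v_rel×d = (-4)·(4) − (1)·(19) = -35
since m = R²·17 − (-35)²:  R² = (1225 + -953) / 17 = 16
R = √16 = 4  ⇒  r_B = 4 − 1 = 3

rB=3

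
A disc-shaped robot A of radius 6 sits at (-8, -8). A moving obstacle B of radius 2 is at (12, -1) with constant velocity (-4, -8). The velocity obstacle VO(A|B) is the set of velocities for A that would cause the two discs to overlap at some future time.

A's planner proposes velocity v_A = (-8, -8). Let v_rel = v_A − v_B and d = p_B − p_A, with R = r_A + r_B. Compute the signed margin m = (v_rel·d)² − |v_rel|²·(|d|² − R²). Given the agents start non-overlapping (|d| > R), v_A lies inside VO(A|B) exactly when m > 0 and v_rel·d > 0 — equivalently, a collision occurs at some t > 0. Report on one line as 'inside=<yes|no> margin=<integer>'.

d = (20, 7),  |d|² = 449;  R = 6+2 = 8,  c = 449−8² = 385
v_rel = (-4, 0),  |v_rel|² = 16;  v_rel·d = (-4)·(20) + (0)·(7) = -80
16·t² + 160·t + 385 = 0  ⇒  m = (-80)² − 16·385 = 240
m = 240 > 0,  v_rel·d = -80 < 0  ⇒  outside

inside=no margin=240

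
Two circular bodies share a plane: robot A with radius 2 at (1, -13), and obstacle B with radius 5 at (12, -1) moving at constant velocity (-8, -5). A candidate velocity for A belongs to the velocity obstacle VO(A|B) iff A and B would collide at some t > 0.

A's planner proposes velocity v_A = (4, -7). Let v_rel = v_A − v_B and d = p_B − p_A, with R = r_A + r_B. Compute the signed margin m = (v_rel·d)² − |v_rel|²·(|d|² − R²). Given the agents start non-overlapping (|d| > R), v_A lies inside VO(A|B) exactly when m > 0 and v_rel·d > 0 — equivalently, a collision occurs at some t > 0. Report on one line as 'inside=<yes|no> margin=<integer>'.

d = (11, 12),  |d|² = 265;  R = 2+5 = 7,  c = 265−7² = 216
v_rel = (12, -2),  |v_rel|² = 148;  v_rel·d = (12)·(11) + (-2)·(12) = 108
148·t² − 216·t + 216 = 0  ⇒  m = 108² − 148·216 = -20304
m = -20304 < 0,  v_rel·d = 108 > 0  ⇒  outside

inside=no margin=-20304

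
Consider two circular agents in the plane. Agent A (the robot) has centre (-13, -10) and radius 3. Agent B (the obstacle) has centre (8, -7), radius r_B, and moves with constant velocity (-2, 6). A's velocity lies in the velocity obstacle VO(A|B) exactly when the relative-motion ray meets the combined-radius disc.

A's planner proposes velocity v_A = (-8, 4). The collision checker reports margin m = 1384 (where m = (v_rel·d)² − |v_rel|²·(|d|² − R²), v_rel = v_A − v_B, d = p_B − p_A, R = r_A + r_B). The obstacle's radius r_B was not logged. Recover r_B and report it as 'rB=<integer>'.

m = 1384
d = (21, 3);  v_rel = (-6, -2),  |v_rel|² = 40
v_rel×d = (-6)·(3) − (-2)·(21) = 24
since m = R²·40 − 24²:  R² = (576 + 1384) / 40 = 49
R = √49 = 7  ⇒  r_B = 7 − 3 = 4

rB=4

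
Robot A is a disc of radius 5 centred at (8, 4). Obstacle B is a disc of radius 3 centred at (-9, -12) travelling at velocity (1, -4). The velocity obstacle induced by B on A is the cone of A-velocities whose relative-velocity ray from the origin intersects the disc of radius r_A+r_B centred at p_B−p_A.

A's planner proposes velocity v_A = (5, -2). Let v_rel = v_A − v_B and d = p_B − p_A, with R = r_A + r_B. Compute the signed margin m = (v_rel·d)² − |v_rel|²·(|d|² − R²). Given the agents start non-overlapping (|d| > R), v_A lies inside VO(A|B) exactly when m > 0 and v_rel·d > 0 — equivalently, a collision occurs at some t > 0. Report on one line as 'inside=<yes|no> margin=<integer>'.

d = (-17, -16),  |d|² = 545;  R = 5+3 = 8,  c = 545−8² = 481
v_rel = (4, 2),  |v_rel|² = 20;  v_rel·d = (4)·(-17) + (2)·(-16) = -100
20·t² + 200·t + 481 = 0  ⇒  m = (-100)² − 20·481 = 380
m = 380 > 0,  v_rel·d = -100 < 0  ⇒  outside

inside=no margin=380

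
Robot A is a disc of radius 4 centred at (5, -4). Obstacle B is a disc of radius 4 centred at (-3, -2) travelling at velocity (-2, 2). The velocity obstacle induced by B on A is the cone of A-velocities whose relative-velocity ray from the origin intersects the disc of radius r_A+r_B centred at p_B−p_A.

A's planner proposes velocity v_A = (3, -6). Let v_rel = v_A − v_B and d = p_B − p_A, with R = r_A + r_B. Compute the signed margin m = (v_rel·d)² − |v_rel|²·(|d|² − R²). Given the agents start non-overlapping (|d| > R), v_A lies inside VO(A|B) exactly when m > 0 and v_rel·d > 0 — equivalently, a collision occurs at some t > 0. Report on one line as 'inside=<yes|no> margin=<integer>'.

d = (-8, 2),  |d|² = 68;  R = 4+4 = 8,  c = 68−8² = 4
v_rel = (5, -8),  |v_rel|² = 89;  v_rel·d = (5)·(-8) + (-8)·(2) = -56
89·t² + 112·t + 4 = 0  ⇒  m = (-56)² − 89·4 = 2780
m = 2780 > 0,  v_rel·d = -56 < 0  ⇒  outside

inside=no margin=2780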